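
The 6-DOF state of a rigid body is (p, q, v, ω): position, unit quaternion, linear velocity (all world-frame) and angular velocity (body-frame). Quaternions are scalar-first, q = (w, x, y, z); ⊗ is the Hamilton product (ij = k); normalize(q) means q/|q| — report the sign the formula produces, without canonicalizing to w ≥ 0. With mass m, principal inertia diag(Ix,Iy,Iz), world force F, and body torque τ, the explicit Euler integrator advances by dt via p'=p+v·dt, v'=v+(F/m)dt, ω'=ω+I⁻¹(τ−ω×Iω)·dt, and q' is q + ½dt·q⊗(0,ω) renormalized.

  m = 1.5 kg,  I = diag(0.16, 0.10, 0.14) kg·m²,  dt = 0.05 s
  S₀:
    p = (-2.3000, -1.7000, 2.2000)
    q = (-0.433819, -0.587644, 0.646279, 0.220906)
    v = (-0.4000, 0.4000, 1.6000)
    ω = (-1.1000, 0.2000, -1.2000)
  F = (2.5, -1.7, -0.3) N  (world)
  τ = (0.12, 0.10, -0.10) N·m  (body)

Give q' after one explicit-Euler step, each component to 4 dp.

Hamilton product q⊗(0,ω) = (-0.5105770, -0.3425151, -1.0349332, 1.1139609)
q + ½dt·q⊗(0,ω), renormalized = (-0.4462, -0.5957, 0.6199, 0.2485)

q' = (-0.4462, -0.5957, 0.6199, 0.2485)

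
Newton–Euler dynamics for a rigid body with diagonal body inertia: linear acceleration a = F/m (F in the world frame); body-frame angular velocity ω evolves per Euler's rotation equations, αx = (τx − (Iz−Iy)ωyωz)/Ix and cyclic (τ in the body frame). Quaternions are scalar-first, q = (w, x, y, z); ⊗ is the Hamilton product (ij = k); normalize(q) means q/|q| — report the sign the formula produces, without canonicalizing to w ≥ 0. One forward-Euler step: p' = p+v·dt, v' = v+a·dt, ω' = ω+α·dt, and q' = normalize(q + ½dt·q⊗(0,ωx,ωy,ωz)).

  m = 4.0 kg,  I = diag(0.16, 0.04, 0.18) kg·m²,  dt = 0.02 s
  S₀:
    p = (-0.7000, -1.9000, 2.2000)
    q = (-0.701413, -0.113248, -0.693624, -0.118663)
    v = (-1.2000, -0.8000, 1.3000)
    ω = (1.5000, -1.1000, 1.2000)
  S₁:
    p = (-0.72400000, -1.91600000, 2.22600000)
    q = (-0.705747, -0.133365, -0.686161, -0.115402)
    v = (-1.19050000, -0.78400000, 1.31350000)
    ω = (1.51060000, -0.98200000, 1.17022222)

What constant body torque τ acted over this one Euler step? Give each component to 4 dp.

rate change Δω = (0.01060000, 0.11800000, -0.02977778)
gyro term ω₀×Iω₀ = (-0.1848, -0.0360, 0.1980)
applied torque τ = (-0.1000, 0.2000, -0.0700)

τ = (-0.1000, 0.2000, -0.0700)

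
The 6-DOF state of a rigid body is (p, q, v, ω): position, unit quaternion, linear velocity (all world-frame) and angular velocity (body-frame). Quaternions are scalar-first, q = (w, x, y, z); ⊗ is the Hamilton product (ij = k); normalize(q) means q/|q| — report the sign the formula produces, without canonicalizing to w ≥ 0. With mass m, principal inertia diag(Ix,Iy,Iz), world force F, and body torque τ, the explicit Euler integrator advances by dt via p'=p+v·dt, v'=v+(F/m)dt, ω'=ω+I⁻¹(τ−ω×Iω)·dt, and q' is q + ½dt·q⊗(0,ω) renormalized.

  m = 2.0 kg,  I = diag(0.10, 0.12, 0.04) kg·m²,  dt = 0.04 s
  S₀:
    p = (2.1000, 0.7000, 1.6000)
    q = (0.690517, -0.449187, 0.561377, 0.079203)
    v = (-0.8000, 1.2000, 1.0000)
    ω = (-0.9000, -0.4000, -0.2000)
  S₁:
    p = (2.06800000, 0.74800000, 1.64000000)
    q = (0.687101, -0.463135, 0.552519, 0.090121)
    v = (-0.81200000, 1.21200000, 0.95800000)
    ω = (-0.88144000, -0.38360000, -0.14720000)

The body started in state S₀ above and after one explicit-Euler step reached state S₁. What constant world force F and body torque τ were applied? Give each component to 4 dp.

F = (-0.6000, 0.6000, -2.1000)
τ = (0.0400, 0.0600, 0.0600)

Δω = ω₁−ω₀ = (0.01856000, 0.01640000, 0.05280000)
applied torque τ = (0.0400, 0.0600, 0.0600)
Δv = v₁−v₀ = (-0.01200000, 0.01200000, -0.04200000)
F = m·Δv/dt = (-0.6000, 0.6000, -2.1000)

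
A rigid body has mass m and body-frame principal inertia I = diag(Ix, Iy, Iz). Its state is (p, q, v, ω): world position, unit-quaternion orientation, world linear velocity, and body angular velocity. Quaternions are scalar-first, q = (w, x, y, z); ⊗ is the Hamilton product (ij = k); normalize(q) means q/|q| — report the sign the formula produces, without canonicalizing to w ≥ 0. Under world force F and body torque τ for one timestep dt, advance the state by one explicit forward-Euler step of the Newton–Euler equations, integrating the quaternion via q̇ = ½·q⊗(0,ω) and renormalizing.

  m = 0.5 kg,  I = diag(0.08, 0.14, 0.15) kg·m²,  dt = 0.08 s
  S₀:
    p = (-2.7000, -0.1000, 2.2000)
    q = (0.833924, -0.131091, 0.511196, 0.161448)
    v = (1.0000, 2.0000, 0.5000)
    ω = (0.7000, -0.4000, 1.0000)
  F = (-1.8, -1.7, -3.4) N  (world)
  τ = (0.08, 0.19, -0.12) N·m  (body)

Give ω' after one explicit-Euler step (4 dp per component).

(τ − ω×Iω)/I = (1.0500, 1.7071, -0.6880)
ω' = ω + α·dt = (0.7840, -0.2634, 0.9450)

ω' = (0.7840, -0.2634, 0.9450)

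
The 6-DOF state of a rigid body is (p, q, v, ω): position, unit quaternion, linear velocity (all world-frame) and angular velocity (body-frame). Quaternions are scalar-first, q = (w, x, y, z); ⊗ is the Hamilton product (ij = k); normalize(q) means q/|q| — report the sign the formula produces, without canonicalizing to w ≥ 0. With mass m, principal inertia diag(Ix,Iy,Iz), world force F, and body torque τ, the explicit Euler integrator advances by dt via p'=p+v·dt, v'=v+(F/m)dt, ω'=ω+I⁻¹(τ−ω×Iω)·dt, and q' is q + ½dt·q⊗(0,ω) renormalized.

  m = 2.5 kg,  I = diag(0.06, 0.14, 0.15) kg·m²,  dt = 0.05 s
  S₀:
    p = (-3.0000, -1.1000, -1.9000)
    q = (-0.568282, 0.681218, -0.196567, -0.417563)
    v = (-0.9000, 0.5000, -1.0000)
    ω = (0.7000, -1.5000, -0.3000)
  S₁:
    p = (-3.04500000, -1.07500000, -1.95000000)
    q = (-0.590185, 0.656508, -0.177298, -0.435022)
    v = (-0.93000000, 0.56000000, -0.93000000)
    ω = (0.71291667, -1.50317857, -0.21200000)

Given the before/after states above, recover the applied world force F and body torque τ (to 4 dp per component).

Δω = ω₁−ω₀ = (0.01291667, -0.00317857, 0.08800000)
ω₀×(Iω₀) = (0.0045, 0.0189, -0.0840)
τ = I·(Δω/dt) + ω₀×(Iω₀) = (0.0200, 0.0100, 0.1800)
Δv = v₁−v₀ = (-0.03000000, 0.06000000, 0.07000000)
m·(v₁−v₀)/dt = (-1.5000, 3.0000, 3.5000)

F = (-1.5000, 3.0000, 3.5000)
τ = (0.0200, 0.0100, 0.1800)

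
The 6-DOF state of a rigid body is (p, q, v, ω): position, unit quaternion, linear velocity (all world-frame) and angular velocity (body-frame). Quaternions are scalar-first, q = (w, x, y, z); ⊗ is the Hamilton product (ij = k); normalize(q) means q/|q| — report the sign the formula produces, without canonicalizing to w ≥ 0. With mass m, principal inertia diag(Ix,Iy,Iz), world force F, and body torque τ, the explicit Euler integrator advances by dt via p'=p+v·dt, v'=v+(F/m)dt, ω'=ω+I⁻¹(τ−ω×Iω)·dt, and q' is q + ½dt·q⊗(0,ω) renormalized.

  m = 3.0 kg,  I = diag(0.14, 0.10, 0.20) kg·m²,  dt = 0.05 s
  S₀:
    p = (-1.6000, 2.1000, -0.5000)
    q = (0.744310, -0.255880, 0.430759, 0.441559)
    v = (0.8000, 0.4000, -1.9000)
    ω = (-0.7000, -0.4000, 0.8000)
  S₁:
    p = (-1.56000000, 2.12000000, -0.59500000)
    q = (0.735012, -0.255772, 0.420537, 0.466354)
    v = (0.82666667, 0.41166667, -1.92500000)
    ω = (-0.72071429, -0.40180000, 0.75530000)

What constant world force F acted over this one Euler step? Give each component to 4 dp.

F = (1.6000, 0.7000, -1.5000)

v₁ − v₀ = (0.02666667, 0.01166667, -0.02500000)
F = m·Δv/dt = (1.6000, 0.7000, -1.5000)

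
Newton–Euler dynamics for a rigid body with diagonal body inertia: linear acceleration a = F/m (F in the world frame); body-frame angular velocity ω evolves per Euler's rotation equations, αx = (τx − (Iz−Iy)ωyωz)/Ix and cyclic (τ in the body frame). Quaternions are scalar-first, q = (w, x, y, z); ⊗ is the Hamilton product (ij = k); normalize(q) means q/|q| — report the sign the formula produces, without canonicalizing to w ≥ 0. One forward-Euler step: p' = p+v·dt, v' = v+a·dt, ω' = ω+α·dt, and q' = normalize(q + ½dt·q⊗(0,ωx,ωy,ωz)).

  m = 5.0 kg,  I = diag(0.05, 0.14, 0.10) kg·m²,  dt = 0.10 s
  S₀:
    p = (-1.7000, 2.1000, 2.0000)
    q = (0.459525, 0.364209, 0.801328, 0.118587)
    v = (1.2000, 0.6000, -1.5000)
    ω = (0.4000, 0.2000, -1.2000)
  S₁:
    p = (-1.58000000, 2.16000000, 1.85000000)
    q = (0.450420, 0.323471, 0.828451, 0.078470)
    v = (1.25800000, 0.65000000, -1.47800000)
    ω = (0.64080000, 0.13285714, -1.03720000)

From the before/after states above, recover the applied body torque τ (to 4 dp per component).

ω₁ − ω₀ = (0.24080000, -0.06714286, 0.16280000)
precession coupling = (0.0096, 0.0240, 0.0072)
applied torque τ = (0.1300, -0.0700, 0.1700)

τ = (0.1300, -0.0700, 0.1700)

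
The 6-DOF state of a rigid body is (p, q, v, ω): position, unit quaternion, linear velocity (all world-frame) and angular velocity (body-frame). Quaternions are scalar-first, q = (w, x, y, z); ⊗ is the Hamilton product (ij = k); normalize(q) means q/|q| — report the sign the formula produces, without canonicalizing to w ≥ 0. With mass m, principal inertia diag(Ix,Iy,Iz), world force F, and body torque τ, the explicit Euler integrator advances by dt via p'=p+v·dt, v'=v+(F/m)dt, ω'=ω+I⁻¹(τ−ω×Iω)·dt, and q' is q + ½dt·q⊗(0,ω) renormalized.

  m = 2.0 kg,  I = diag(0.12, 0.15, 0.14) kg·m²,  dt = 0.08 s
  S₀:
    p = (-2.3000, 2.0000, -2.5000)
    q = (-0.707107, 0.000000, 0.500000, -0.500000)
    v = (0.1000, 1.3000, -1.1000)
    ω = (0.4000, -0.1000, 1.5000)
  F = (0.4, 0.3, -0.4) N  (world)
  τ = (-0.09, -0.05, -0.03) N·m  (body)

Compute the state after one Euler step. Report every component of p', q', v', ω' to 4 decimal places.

p' = (-2.2920, 2.1040, -2.5880)
q' = (-0.6738, 0.0167, 0.4939, -0.5494)
v' = (0.1160, 1.3120, -1.1160)
ω' = (0.3390, -0.1203, 1.4835)

p' = p + v·dt = (-2.2920, 2.1040, -2.5880)
v' = v + a·dt = (0.1160, 1.3120, -1.1160)
angular accel α = (-0.7625, -0.2533, -0.2057)
ω' = ω + α·dt = (0.3390, -0.1203, 1.4835)
Hamilton product q⊗(0,ω) = (0.8000000, 0.4171572, -0.1292893, -1.2606605)
updated quaternion q' = (-0.6738, 0.0167, 0.4939, -0.5494)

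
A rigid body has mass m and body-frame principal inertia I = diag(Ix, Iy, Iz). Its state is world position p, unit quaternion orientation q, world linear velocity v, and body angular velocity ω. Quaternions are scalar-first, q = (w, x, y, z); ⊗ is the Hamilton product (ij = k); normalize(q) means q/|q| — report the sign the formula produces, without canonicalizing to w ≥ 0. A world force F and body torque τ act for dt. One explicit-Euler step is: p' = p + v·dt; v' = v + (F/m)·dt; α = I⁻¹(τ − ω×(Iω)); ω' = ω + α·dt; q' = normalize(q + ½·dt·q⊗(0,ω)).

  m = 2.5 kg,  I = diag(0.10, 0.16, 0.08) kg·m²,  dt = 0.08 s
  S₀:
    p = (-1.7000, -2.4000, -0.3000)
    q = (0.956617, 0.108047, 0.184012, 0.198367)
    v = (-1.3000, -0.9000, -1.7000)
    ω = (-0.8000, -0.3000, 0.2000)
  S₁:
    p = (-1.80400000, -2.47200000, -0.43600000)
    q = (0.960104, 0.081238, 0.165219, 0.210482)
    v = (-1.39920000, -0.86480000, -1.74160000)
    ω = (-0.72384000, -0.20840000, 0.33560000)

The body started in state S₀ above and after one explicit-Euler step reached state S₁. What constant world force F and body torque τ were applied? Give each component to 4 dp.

F = (-3.1000, 1.1000, -1.3000)
τ = (0.1000, 0.1800, 0.1500)

velocity change Δv = (-0.09920000, 0.03520000, -0.04160000)
m·(v₁−v₀)/dt = (-3.1000, 1.1000, -1.3000)
Δω = ω₁−ω₀ = (0.07616000, 0.09160000, 0.13560000)
applied torque τ = (0.1000, 0.1800, 0.1500)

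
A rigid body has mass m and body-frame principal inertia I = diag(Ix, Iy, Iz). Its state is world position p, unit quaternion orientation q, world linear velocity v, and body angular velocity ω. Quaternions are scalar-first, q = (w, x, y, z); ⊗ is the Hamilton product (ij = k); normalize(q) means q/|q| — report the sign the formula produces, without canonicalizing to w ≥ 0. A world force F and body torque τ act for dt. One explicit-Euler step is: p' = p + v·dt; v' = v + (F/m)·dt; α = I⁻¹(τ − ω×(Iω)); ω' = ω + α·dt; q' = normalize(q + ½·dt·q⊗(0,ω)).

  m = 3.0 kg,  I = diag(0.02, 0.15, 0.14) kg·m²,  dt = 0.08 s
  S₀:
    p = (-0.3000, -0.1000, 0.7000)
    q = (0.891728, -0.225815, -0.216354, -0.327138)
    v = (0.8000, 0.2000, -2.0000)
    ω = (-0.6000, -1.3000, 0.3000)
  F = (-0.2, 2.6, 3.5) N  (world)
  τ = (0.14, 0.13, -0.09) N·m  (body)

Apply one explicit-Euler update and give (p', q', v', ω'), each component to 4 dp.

a = F/m = (-0.0667, 0.8667, 1.1667)
p' = p + v·dt = (-0.2360, -0.0840, 0.5400)
v' = v + a·dt = (0.7947, 0.2693, -1.9067)
α = I⁻¹(τ − ω×Iω) = (6.8050, 0.7227, -1.3671)
ω + α·dt = (-0.0556, -1.2422, 0.1906)
Hamilton product q⊗(0,ω) = (-0.3186078, -1.0252224, -0.8952191, 0.4312655)
q' = normalize(q + ½dt·q⊗(0,ω)) = (0.8775, -0.2664, -0.2517, -0.3094)

p' = (-0.2360, -0.0840, 0.5400)
q' = (0.8775, -0.2664, -0.2517, -0.3094)
v' = (0.7947, 0.2693, -1.9067)
ω' = (-0.0556, -1.2422, 0.1906)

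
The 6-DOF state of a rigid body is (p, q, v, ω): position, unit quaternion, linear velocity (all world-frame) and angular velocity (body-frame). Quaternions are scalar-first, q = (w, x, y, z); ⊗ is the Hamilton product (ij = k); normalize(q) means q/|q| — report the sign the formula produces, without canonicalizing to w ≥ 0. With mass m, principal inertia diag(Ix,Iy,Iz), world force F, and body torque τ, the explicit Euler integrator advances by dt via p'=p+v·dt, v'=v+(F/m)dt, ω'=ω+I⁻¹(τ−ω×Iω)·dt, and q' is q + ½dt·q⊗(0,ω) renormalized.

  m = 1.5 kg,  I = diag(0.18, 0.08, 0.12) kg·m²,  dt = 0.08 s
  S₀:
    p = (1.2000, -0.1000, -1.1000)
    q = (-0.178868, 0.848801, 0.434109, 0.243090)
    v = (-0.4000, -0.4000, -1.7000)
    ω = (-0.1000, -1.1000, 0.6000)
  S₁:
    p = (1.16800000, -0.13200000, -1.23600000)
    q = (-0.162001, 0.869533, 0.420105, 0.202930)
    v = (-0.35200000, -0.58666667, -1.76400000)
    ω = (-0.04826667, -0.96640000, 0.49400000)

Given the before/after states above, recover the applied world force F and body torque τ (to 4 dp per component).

F = (0.9000, -3.5000, -1.2000)
τ = (0.0900, 0.1300, -0.1700)

Δω = ω₁−ω₀ = (0.05173333, 0.13360000, -0.10600000)
ω₀×(Iω₀) = (-0.0264, -0.0036, -0.0110)
I·α + gyro = (0.0900, 0.1300, -0.1700)
velocity change Δv = (0.04800000, -0.18666667, -0.06400000)
applied force F = (0.9000, -3.5000, -1.2000)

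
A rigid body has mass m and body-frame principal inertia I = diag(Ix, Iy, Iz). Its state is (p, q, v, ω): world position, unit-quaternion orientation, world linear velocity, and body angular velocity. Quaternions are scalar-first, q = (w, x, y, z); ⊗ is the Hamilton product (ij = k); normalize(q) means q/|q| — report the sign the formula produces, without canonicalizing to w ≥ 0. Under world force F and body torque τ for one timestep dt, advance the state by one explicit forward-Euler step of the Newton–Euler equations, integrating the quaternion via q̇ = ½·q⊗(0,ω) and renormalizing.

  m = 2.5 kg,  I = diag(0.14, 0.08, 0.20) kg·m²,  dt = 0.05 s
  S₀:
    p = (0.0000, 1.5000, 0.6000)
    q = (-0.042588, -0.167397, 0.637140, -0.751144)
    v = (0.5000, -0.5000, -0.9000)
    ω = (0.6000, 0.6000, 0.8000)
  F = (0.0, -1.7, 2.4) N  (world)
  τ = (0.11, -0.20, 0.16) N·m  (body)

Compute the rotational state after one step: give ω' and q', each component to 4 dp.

ω' = (0.6187, 0.4930, 0.8454)
q' = (-0.0346, -0.1440, 0.6283, -0.7637)

α = I⁻¹(τ − ω×Iω) = (0.3743, -2.1400, 0.9080)
new body rate ω' = (0.6187, 0.4930, 0.8454)
q⊗(0,ω) = (0.3190694, 0.9348456, -0.3423216, -0.5167926)
q + ½dt·q⊗(0,ω), renormalized = (-0.0346, -0.1440, 0.6283, -0.7637)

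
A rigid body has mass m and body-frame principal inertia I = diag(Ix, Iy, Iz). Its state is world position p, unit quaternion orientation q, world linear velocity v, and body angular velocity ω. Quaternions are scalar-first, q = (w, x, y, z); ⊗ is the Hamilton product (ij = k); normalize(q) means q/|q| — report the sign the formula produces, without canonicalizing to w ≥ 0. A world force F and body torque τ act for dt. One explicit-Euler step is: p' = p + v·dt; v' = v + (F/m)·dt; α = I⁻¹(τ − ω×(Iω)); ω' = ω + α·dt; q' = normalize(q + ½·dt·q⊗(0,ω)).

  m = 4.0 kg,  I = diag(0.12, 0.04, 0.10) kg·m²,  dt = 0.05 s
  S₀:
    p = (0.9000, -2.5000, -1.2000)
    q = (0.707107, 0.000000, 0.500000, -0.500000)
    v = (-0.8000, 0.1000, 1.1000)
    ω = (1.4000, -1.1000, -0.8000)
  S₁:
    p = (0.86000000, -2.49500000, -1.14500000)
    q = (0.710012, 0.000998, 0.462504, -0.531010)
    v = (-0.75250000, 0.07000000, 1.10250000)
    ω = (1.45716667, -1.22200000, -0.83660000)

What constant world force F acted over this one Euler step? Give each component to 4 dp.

velocity change Δv = (0.04750000, -0.03000000, 0.00250000)
F = m·Δv/dt = (3.8000, -2.4000, 0.2000)

F = (3.8000, -2.4000, 0.2000)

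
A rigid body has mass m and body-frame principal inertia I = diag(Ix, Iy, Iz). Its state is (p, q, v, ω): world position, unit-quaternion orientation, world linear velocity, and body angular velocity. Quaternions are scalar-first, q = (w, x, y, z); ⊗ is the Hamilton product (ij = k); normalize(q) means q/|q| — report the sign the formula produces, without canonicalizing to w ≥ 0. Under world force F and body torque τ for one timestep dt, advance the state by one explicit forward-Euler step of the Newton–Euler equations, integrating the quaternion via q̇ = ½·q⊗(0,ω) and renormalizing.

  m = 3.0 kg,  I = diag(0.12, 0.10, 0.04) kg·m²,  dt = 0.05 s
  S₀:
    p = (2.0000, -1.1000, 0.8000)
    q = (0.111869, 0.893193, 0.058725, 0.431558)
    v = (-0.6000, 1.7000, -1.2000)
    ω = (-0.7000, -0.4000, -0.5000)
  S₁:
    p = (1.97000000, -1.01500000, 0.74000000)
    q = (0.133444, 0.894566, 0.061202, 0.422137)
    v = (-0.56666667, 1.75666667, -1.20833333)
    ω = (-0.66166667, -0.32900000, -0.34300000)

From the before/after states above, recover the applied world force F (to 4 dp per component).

F = (2.0000, 3.4000, -0.5000)

velocity change Δv = (0.03333333, 0.05666667, -0.00833333)
applied force F = (2.0000, 3.4000, -0.5000)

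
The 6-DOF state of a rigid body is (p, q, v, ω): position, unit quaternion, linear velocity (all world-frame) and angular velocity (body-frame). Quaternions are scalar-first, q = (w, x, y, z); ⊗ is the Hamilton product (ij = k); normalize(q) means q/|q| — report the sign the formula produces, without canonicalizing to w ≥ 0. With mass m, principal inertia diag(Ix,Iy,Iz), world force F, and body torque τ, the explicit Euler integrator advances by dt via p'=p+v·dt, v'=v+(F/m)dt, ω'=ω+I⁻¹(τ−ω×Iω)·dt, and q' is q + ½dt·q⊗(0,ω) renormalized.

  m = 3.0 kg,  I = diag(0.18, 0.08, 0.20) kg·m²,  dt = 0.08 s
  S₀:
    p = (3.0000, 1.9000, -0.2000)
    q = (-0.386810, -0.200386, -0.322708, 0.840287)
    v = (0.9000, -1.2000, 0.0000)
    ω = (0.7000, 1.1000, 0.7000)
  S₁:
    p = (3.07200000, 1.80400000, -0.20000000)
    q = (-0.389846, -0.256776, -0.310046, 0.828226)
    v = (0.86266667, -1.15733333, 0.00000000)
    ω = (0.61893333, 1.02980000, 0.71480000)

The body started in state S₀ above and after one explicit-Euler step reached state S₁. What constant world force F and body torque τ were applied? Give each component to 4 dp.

velocity change Δv = (-0.03733333, 0.04266667, 0.00000000)
F = m·Δv/dt = (-1.4000, 1.6000, 0.0000)
Δω = ω₁−ω₀ = (-0.08106667, -0.07020000, 0.01480000)
precession coupling = (0.0924, -0.0098, -0.0770)
applied torque τ = (-0.0900, -0.0800, -0.0400)

F = (-1.4000, 1.6000, 0.0000)
τ = (-0.0900, -0.0800, -0.0400)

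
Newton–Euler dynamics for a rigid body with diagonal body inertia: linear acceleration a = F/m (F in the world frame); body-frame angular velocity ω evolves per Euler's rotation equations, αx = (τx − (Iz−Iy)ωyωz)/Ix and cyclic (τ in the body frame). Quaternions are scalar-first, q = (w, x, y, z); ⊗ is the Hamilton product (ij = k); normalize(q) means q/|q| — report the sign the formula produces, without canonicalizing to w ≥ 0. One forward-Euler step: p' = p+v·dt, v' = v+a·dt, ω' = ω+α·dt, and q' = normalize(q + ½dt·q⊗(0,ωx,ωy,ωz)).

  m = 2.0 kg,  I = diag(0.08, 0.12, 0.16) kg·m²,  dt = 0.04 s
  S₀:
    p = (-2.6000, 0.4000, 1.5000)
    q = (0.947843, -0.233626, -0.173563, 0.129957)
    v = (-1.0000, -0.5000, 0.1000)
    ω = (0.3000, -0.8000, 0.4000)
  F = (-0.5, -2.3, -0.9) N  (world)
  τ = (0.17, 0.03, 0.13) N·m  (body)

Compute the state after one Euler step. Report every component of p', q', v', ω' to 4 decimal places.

p' = (-2.6400, 0.3800, 1.5040)
q' = (0.9453, -0.2272, -0.1860, 0.1423)
v' = (-1.0100, -0.5460, 0.0820)
ω' = (0.3914, -0.7868, 0.4349)

gyro term ω×Iω = (-0.0128, -0.0096, -0.0096)
angular accel α = (2.2850, 0.3300, 0.8725)
new body rate ω' = (0.3914, -0.7868, 0.4349)
q⊗(0,ω) = (-0.1207454, 0.3188933, -0.6258369, 0.6181069)
q + ½dt·q⊗(0,ω), renormalized = (0.9453, -0.2272, -0.1860, 0.1423)
new position p' = (-2.6400, 0.3800, 1.5040)
new velocity v' = (-1.0100, -0.5460, 0.0820)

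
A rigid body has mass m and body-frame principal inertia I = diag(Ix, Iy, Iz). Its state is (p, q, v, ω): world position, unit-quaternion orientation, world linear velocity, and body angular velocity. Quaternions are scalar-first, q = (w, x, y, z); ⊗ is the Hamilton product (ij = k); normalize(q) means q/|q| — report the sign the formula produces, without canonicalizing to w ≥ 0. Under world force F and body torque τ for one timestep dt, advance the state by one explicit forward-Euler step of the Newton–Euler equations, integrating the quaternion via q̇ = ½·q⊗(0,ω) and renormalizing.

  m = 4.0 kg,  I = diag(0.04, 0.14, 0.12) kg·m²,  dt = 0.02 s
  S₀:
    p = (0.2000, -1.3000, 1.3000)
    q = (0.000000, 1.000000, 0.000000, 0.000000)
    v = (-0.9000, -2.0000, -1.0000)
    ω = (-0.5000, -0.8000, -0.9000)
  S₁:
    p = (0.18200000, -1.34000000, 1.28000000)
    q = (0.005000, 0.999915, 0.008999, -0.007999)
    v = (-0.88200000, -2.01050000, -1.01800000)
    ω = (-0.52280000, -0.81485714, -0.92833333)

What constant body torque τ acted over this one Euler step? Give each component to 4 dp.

τ = (-0.0600, -0.1400, -0.1300)

Δω = ω₁−ω₀ = (-0.02280000, -0.01485714, -0.02833333)
applied torque τ = (-0.0600, -0.1400, -0.1300)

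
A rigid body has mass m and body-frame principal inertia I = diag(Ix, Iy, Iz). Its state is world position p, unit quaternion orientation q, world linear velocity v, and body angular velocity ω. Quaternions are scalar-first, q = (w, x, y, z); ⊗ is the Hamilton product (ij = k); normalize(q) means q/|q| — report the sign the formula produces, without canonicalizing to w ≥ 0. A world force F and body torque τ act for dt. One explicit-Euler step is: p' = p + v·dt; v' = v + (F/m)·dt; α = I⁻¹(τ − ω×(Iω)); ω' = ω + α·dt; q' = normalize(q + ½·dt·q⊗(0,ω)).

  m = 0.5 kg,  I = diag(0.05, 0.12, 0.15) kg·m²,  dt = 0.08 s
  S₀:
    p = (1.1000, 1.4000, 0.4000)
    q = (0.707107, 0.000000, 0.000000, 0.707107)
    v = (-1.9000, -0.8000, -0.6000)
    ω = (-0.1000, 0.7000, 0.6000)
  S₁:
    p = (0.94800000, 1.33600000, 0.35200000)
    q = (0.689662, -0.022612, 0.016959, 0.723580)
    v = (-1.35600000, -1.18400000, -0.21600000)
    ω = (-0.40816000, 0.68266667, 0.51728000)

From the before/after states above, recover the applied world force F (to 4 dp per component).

F = (3.4000, -2.4000, 2.4000)

velocity change Δv = (0.54400000, -0.38400000, 0.38400000)
F = m·Δv/dt = (3.4000, -2.4000, 2.4000)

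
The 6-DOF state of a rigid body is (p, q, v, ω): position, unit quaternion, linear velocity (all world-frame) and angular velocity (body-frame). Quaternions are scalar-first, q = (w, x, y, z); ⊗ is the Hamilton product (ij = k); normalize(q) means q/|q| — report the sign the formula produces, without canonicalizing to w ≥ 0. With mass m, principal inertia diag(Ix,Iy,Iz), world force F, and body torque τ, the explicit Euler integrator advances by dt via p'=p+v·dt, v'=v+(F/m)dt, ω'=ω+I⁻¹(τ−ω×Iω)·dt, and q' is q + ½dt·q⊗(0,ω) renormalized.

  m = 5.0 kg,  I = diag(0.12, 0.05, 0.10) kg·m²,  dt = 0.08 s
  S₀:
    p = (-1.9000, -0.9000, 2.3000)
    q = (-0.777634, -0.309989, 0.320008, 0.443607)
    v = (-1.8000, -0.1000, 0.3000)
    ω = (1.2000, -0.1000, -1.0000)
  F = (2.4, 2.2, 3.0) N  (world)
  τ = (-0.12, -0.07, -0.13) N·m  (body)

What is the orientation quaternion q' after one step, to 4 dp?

Hamilton product q⊗(0,ω) = (0.8475946, -1.2088081, 0.3001028, 0.4246233)
q + ½dt·q⊗(0,ω), renormalized = (-0.7423, -0.3576, 0.3314, 0.4597)

q' = (-0.7423, -0.3576, 0.3314, 0.4597)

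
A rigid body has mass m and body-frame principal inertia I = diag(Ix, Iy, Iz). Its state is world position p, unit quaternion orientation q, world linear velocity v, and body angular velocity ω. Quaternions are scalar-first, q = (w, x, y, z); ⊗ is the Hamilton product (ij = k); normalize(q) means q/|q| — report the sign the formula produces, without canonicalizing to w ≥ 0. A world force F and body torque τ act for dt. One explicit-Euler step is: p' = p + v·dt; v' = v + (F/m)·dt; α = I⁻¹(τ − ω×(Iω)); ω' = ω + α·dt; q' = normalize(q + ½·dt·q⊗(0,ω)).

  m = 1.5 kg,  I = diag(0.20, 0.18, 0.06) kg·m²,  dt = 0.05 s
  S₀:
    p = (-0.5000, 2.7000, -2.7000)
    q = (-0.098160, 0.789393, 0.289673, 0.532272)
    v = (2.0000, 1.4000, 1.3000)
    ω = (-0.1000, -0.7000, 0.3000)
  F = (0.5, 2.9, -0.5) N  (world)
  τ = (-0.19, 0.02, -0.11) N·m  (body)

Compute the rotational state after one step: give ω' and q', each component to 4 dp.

ω×(Iω) gyroscopic = (0.0252, -0.0042, -0.0014)
α = I⁻¹(τ − ω×Iω) = (-1.0760, 0.1344, -1.8100)
ω' = ω + α·dt = (-0.1538, -0.6933, 0.2095)
q⊗(0,ω) = (0.1220288, 0.4693083, -0.2213331, -0.5530558)
updated quaternion q' = (-0.0951, 0.8010, 0.2841, 0.5183)

ω' = (-0.1538, -0.6933, 0.2095)
q' = (-0.0951, 0.8010, 0.2841, 0.5183)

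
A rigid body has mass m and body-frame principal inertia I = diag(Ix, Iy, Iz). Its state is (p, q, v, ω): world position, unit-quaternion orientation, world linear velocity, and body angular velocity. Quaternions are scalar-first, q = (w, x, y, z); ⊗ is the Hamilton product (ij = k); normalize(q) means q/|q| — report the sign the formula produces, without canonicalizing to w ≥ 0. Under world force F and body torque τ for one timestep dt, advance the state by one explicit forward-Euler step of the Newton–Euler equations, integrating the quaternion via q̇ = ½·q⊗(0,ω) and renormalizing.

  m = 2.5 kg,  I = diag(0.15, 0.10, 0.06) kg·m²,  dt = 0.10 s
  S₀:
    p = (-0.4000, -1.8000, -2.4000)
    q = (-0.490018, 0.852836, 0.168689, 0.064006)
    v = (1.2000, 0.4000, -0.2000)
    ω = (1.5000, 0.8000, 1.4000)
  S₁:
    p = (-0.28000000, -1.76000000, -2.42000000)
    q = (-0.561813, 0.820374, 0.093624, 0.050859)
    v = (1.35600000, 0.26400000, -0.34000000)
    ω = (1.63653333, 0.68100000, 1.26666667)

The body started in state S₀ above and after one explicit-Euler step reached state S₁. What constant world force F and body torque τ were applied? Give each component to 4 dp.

rate change Δω = (0.13653333, -0.11900000, -0.13333333)
I·α + gyro = (0.1600, 0.0700, -0.1400)
Δv = v₁−v₀ = (0.15600000, -0.13600000, -0.14000000)
m·(v₁−v₀)/dt = (3.9000, -3.4000, -3.5000)

F = (3.9000, -3.4000, -3.5000)
τ = (0.1600, 0.0700, -0.1400)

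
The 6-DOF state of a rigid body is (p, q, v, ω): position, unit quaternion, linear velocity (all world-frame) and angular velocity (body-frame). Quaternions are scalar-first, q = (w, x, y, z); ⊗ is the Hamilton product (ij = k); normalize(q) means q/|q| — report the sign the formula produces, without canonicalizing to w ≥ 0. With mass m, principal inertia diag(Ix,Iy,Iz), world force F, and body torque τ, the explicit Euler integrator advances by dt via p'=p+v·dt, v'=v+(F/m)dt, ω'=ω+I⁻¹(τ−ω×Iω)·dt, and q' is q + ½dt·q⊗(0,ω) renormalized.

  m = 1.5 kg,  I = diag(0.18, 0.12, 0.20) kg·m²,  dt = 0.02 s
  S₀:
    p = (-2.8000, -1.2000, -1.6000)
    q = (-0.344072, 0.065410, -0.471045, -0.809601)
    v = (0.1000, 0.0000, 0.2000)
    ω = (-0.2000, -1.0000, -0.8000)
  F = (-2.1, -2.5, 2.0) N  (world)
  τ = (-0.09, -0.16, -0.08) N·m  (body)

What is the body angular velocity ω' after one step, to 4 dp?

ω' = (-0.2171, -1.0261, -0.8068)

precession coupling ω×(Iω) = (0.0640, -0.0032, -0.0120)
α = I⁻¹(τ − ω×Iω) = (-0.8556, -1.3067, -0.3400)
ω + α·dt = (-0.2171, -1.0261, -0.8068)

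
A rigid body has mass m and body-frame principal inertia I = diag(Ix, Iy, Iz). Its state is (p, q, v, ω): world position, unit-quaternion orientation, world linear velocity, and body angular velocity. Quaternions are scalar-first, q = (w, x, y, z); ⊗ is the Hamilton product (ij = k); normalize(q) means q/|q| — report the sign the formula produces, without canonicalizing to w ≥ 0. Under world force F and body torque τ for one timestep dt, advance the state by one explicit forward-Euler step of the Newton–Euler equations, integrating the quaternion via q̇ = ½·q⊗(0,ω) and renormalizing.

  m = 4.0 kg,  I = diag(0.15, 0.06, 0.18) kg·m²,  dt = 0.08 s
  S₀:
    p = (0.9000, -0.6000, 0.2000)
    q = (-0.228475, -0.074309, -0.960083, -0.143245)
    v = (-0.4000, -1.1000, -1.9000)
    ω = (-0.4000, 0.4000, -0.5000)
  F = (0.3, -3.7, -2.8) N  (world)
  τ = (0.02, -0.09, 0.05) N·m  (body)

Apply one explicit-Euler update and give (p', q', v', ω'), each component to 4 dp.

a = (0.0750, -0.9250, -0.7000)
new position p' = (0.8680, -0.6880, 0.0480)
v' = v + a·dt = (-0.3940, -1.1740, -1.9560)
gyro term ω×Iω = (-0.0240, -0.0060, 0.0144)
(τ − ω×Iω)/I = (0.2933, -1.4000, 0.1978)
new body rate ω' = (-0.3765, 0.2880, -0.4842)
q⊗(0,ω) = (0.2826871, 0.6287295, -0.0712465, -0.2995193)
updated quaternion q' = (-0.2171, -0.0491, -0.9625, -0.1552)

p' = (0.8680, -0.6880, 0.0480)
q' = (-0.2171, -0.0491, -0.9625, -0.1552)
v' = (-0.3940, -1.1740, -1.9560)
ω' = (-0.3765, 0.2880, -0.4842)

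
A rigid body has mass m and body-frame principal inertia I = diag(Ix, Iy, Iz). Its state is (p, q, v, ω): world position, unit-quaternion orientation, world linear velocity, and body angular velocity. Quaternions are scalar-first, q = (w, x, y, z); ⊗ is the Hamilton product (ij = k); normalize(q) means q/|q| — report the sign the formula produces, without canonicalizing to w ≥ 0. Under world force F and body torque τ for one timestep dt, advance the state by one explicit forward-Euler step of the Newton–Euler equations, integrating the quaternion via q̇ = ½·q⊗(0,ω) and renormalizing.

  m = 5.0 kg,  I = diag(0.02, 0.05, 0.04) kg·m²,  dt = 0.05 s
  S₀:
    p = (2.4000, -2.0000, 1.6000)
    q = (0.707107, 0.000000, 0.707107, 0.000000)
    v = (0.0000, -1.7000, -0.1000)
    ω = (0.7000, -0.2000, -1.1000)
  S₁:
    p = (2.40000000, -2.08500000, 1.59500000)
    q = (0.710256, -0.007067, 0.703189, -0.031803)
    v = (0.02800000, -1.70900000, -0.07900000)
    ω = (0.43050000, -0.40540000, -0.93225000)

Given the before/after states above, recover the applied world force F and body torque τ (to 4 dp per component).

rate change Δω = (-0.26950000, -0.20540000, 0.16775000)
τ = I·(Δω/dt) + ω₀×(Iω₀) = (-0.1100, -0.1900, 0.1300)
velocity change Δv = (0.02800000, -0.00900000, 0.02100000)
F = m·Δv/dt = (2.8000, -0.9000, 2.1000)

F = (2.8000, -0.9000, 2.1000)
τ = (-0.1100, -0.1900, 0.1300)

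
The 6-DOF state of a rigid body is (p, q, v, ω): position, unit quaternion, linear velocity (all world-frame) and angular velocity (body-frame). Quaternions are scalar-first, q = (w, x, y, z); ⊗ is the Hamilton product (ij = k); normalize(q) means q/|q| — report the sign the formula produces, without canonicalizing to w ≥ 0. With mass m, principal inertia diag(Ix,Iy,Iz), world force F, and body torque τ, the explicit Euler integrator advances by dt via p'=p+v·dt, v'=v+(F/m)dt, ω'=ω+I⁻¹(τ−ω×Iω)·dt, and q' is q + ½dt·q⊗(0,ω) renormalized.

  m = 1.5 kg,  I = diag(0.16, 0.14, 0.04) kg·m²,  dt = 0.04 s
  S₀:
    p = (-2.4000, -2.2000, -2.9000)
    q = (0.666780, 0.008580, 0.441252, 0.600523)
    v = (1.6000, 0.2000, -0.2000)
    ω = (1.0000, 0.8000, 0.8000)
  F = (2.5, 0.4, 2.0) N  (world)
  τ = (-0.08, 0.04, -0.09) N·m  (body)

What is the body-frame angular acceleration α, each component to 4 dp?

gyro term ω×Iω = (-0.0640, 0.0960, -0.0160)
(τ − ω×Iω)/I = (-0.1000, -0.4000, -1.8500)

α = (-0.1000, -0.4000, -1.8500)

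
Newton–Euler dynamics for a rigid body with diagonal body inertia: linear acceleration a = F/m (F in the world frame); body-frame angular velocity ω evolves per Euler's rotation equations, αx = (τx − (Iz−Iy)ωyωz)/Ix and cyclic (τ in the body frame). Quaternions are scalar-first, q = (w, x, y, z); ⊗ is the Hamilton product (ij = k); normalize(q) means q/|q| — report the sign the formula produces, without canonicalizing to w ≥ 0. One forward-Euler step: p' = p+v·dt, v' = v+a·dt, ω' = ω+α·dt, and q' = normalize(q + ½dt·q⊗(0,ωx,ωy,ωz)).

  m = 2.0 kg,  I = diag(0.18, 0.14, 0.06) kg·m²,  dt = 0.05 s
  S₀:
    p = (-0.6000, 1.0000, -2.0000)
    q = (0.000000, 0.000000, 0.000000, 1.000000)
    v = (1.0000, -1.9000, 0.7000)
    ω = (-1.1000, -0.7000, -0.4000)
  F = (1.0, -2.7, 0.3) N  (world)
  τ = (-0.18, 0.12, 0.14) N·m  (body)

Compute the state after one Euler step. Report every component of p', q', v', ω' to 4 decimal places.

p' = (-0.5500, 0.9050, -1.9650)
q' = (0.0100, 0.0175, -0.0275, 0.9994)
v' = (1.0250, -1.9675, 0.7075)
ω' = (-1.1438, -0.6760, -0.2577)

α = I⁻¹(τ − ω×Iω) = (-0.8756, 0.4800, 2.8467)
ω + α·dt = (-1.1438, -0.6760, -0.2577)
q⊗(0,ω) = (0.4000000, 0.7000000, -1.1000000, 0.0000000)
q + ½dt·q⊗(0,ω), renormalized = (0.0100, 0.0175, -0.0275, 0.9994)
p' = p + v·dt = (-0.5500, 0.9050, -1.9650)
v + (F/m)dt = (1.0250, -1.9675, 0.7075)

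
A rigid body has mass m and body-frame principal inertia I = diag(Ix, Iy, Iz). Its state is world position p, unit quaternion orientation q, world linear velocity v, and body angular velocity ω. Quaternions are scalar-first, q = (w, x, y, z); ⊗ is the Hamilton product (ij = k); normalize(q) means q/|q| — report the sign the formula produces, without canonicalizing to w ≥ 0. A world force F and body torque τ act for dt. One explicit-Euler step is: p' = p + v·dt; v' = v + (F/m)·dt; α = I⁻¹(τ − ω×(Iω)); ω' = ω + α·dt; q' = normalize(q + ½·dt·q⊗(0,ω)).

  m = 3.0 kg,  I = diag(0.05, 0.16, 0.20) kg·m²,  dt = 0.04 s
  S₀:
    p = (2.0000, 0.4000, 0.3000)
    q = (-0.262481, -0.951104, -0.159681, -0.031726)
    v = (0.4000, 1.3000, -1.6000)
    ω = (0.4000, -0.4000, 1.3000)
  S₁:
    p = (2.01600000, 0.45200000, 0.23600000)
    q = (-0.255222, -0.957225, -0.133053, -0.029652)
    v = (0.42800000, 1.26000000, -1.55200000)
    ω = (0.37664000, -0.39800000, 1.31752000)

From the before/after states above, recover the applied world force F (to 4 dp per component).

Δv = v₁−v₀ = (0.02800000, -0.04000000, 0.04800000)
applied force F = (2.1000, -3.0000, 3.6000)

F = (2.1000, -3.0000, 3.6000)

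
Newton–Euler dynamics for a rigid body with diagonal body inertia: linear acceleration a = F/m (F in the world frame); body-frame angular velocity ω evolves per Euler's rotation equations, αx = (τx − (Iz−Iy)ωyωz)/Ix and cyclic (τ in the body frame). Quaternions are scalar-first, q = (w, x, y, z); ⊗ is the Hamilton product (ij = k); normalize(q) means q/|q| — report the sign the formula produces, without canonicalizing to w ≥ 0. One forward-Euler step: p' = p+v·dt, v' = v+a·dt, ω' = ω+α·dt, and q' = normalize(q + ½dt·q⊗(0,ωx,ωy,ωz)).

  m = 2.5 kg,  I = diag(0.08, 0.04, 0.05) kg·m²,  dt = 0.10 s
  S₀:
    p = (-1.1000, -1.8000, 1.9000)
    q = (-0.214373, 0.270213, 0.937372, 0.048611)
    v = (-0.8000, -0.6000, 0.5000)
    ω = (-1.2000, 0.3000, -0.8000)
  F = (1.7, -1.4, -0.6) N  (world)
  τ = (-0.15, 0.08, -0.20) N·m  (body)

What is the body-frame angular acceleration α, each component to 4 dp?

α = (-1.8450, 1.2800, -4.2880)

precession coupling ω×(Iω) = (-0.0024, 0.0288, 0.0144)
α = I⁻¹(τ − ω×Iω) = (-1.8450, 1.2800, -4.2880)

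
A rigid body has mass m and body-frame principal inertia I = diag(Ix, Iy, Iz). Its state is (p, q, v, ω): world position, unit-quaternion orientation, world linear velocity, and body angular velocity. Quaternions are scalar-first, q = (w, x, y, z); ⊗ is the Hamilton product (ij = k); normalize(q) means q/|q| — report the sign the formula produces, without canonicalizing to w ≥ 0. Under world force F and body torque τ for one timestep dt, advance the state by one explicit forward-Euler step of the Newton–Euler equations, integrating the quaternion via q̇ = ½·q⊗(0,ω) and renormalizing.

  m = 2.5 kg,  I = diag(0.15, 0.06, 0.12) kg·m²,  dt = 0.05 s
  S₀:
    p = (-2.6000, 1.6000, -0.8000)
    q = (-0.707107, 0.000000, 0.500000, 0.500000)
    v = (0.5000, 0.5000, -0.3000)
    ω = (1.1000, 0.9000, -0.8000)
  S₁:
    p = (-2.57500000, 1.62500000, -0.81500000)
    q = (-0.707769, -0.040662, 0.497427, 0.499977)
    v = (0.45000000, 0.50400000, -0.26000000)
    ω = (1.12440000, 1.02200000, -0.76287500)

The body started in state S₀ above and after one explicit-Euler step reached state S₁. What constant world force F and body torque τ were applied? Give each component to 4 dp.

Δv = v₁−v₀ = (-0.05000000, 0.00400000, 0.04000000)
applied force F = (-2.5000, 0.2000, 2.0000)
Δω = ω₁−ω₀ = (0.02440000, 0.12200000, 0.03712500)
ω₀×(Iω₀) = (-0.0432, -0.0264, -0.0891)
applied torque τ = (0.0300, 0.1200, 0.0000)

F = (-2.5000, 0.2000, 2.0000)
τ = (0.0300, 0.1200, 0.0000)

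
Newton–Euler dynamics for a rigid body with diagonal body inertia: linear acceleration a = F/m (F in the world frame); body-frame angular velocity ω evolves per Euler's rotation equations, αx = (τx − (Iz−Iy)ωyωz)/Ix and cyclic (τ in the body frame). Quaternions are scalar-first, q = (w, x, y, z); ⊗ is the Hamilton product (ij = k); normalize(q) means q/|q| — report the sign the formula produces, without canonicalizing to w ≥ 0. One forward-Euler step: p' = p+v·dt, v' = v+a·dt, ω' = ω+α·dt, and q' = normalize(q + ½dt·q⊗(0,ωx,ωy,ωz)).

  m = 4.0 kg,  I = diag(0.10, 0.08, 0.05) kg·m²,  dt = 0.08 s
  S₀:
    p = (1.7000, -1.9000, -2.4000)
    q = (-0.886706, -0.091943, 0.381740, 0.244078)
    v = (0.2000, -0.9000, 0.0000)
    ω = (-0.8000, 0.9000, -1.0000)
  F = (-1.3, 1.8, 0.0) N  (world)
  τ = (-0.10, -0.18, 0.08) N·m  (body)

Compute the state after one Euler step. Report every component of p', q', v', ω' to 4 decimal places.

p' = (1.7160, -1.9720, -2.4000)
q' = (-0.8919, -0.0875, 0.3377, 0.2879)
v' = (0.1740, -0.8640, 0.0000)
ω' = (-0.9016, 0.6800, -0.8950)

linear accel F/m = (-0.3250, 0.4500, 0.0000)
p + v·dt = (1.7160, -1.9720, -2.4000)
v' = v + a·dt = (0.1740, -0.8640, 0.0000)
angular accel α = (-1.2700, -2.7500, 1.3120)
ω' = ω + α·dt = (-0.9016, 0.6800, -0.8950)
Hamilton product q⊗(0,ω) = (-0.1730424, 0.1079546, -1.0852408, 1.1093493)
q' = normalize(q + ½dt·q⊗(0,ω)) = (-0.8919, -0.0875, 0.3377, 0.2879)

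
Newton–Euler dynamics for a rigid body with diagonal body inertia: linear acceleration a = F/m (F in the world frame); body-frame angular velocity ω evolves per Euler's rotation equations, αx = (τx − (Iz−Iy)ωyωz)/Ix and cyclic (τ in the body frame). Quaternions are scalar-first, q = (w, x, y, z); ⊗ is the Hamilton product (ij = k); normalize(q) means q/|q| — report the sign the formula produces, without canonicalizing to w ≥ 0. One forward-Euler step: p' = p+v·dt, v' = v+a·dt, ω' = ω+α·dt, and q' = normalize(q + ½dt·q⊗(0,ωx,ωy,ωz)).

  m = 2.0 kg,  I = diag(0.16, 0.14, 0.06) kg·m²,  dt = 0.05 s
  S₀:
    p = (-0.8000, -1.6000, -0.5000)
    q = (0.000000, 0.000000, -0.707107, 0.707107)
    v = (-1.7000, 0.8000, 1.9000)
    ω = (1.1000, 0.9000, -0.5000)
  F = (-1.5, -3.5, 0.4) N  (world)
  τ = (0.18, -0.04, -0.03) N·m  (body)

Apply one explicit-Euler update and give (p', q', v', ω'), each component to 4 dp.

a = F/m = (-0.7500, -1.7500, 0.2000)
p + v·dt = (-0.8850, -1.5600, -0.4050)
v' = v + a·dt = (-1.7375, 0.7125, 1.9100)
α = I⁻¹(τ − ω×Iω) = (0.9000, 0.1071, -0.1700)
new body rate ω' = (1.1450, 0.9054, -0.5085)
q⊗(0,ω) = (0.9899498, -0.2828428, 0.7778177, 0.7778177)
updated quaternion q' = (0.0247, -0.0071, -0.6872, 0.7260)

p' = (-0.8850, -1.5600, -0.4050)
q' = (0.0247, -0.0071, -0.6872, 0.7260)
v' = (-1.7375, 0.7125, 1.9100)
ω' = (1.1450, 0.9054, -0.5085)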